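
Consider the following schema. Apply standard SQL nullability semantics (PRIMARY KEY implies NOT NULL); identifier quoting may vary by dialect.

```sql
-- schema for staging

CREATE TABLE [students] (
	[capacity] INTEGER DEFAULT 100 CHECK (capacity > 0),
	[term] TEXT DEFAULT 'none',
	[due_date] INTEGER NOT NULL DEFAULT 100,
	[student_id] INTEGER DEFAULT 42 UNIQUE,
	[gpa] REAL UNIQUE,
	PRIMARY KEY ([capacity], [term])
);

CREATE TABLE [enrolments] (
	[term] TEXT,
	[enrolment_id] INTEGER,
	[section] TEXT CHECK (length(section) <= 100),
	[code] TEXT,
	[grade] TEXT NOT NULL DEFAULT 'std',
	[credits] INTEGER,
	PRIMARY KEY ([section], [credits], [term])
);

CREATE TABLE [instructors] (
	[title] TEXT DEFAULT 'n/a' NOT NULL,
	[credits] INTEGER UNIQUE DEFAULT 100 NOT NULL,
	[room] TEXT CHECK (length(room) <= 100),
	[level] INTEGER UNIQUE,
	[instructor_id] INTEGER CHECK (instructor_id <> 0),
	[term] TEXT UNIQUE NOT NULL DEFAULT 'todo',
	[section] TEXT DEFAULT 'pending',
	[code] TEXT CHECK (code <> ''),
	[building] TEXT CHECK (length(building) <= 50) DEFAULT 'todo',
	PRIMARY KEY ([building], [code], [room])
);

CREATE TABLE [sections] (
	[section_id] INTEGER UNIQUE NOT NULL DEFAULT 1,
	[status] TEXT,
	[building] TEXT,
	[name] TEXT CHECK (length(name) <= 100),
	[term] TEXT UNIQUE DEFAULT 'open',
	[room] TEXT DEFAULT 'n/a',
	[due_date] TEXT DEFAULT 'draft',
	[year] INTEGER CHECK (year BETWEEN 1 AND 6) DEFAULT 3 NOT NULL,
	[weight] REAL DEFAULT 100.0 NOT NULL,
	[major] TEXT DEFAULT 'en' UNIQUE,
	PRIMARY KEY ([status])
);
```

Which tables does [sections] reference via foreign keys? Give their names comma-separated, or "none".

No column in sections has a REFERENCES clause.

none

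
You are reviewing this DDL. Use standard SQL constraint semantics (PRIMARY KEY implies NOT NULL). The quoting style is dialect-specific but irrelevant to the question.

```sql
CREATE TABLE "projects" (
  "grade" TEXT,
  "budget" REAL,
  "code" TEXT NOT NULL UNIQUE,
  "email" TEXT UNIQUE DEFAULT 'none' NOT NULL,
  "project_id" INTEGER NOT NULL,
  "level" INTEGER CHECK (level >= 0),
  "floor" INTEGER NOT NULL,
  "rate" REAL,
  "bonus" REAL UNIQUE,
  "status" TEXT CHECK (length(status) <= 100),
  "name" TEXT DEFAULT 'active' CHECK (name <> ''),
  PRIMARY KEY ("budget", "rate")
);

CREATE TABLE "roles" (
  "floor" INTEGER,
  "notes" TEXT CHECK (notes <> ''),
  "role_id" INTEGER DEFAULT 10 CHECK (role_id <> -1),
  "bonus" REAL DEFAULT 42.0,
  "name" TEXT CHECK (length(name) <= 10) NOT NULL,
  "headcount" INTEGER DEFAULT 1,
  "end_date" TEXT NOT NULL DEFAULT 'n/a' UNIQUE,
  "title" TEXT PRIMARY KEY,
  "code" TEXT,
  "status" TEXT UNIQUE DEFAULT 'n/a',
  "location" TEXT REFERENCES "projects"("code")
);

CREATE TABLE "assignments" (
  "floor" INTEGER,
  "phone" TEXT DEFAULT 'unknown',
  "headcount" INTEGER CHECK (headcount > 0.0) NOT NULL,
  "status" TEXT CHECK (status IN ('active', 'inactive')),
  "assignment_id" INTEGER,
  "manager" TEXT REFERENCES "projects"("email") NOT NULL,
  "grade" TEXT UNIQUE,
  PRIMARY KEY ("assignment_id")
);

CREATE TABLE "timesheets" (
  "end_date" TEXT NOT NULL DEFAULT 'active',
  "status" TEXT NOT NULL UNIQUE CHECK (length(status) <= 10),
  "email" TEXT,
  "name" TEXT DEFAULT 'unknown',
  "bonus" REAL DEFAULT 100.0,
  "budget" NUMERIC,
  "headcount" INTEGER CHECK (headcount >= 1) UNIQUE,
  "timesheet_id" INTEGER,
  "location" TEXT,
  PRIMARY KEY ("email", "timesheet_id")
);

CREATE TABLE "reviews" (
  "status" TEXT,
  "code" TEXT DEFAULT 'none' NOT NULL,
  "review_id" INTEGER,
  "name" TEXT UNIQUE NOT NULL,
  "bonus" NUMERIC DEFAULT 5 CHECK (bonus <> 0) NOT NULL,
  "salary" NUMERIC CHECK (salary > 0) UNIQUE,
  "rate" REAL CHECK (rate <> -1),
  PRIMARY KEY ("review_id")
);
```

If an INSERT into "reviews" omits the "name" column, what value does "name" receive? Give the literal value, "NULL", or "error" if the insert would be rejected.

error

name has no DEFAULT clause.
Omitting it would insert NULL, but it is declared NOT NULL, so the INSERT fails.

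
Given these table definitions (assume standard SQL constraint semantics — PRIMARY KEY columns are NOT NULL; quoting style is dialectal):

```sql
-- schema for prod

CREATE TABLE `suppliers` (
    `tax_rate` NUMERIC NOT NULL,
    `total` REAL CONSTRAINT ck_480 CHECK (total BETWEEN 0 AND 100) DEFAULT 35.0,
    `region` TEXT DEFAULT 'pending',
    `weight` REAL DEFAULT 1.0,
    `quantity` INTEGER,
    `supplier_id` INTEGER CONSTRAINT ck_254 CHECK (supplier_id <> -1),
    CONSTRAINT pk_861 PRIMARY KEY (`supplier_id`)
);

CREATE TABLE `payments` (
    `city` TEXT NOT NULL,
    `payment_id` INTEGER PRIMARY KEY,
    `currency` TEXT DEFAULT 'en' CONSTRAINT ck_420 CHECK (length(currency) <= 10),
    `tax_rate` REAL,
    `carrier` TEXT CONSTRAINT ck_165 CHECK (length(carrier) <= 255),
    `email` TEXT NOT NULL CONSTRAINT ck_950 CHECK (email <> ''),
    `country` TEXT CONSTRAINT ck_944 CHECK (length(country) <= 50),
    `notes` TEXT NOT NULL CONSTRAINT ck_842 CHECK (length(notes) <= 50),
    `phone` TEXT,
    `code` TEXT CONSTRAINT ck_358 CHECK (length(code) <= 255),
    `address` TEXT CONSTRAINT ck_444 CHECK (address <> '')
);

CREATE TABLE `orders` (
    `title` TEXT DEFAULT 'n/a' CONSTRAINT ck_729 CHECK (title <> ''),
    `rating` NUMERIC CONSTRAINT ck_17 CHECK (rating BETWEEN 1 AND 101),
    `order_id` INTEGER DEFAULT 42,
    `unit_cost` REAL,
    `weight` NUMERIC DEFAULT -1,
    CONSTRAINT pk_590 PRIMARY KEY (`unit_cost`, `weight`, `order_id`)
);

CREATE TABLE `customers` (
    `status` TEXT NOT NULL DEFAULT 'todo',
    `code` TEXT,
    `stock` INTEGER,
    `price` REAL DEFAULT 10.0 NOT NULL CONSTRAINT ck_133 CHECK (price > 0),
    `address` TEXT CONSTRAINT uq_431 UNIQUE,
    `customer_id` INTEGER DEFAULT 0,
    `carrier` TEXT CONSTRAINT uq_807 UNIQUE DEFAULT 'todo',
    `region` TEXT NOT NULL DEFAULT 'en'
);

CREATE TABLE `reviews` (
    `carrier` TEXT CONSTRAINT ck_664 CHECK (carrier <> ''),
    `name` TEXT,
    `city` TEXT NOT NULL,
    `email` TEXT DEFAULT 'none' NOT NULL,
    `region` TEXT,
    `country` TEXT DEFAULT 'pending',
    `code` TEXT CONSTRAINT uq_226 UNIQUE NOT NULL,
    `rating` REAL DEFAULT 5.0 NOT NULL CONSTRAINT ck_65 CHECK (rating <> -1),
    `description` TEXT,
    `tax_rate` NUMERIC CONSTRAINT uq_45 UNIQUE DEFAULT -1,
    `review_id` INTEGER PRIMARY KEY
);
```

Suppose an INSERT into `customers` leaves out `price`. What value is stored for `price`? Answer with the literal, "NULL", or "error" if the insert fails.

10.0

price has an explicit DEFAULT 10.0.
When the column is omitted from an INSERT, that default is used.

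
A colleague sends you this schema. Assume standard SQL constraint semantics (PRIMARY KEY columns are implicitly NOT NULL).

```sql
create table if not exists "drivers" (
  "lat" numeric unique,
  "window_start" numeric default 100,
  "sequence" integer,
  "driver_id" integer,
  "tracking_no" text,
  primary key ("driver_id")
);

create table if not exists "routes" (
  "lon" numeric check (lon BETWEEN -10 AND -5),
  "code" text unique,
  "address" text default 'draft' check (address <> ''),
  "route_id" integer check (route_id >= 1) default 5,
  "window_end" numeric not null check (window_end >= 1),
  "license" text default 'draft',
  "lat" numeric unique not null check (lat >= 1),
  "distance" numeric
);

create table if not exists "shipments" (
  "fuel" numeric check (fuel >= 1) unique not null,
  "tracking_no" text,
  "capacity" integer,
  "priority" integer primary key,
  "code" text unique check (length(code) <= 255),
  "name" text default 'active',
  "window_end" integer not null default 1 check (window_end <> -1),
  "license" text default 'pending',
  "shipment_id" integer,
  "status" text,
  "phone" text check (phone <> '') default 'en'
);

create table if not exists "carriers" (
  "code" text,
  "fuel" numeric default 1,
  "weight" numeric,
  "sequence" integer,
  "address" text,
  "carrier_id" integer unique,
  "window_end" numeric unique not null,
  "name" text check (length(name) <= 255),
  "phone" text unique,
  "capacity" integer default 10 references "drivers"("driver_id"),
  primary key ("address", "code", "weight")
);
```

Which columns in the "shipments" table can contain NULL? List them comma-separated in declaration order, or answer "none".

tracking_no, capacity, code, name, license, shipment_id, status, phone

- fuel: declared NOT NULL → not nullable.
- tracking_no: no NOT NULL constraint applies → nullable.
- capacity: no NOT NULL constraint applies → nullable.
- priority: part of the PRIMARY KEY, which implies NOT NULL → not nullable.
- code: CHECK does not forbid NULL (a CHECK constraint passes when its expression is NULL) → nullable.
- name: DEFAULT only fills an omitted column; an explicit NULL is still allowed → nullable.
- window_end: declared NOT NULL → not nullable.
- license: DEFAULT only fills an omitted column; an explicit NULL is still allowed → nullable.
- shipment_id: no NOT NULL constraint applies → nullable.
- status: no NOT NULL constraint applies → nullable.
- phone: CHECK does not forbid NULL (a CHECK constraint passes when its expression is NULL) → nullable.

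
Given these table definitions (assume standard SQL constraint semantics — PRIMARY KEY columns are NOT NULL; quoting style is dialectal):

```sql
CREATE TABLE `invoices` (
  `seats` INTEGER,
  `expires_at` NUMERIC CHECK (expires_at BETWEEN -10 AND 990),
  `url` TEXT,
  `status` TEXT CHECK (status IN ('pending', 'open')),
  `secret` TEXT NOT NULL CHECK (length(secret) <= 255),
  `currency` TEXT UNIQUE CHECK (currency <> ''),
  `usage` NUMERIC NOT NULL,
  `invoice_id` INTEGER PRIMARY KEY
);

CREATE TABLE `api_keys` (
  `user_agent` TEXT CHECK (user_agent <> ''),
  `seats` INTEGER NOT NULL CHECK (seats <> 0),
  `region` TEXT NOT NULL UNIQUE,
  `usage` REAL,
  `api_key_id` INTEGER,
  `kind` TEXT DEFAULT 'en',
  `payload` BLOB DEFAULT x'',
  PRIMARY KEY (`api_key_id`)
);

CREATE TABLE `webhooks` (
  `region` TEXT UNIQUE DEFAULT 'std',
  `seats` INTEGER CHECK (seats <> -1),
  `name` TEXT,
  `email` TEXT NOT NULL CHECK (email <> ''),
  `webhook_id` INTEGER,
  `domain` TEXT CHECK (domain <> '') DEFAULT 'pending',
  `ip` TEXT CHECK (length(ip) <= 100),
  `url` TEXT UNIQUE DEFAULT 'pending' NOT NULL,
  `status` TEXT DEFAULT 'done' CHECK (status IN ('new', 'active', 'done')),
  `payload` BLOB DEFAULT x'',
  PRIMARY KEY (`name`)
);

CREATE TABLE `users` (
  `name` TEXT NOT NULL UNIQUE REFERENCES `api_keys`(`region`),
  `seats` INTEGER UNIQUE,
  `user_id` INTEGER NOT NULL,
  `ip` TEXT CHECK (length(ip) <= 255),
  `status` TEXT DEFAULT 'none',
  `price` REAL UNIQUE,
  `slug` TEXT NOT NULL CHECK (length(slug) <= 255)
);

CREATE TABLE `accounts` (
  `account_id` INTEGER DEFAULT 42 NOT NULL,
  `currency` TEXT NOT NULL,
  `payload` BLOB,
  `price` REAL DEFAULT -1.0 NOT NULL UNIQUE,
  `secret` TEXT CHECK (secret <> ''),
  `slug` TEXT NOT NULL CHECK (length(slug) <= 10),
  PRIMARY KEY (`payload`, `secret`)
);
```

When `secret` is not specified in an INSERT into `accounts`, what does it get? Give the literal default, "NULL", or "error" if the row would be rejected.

secret has no DEFAULT clause.
Omitting it would insert NULL, but it is part of the PRIMARY KEY, so the INSERT fails.

error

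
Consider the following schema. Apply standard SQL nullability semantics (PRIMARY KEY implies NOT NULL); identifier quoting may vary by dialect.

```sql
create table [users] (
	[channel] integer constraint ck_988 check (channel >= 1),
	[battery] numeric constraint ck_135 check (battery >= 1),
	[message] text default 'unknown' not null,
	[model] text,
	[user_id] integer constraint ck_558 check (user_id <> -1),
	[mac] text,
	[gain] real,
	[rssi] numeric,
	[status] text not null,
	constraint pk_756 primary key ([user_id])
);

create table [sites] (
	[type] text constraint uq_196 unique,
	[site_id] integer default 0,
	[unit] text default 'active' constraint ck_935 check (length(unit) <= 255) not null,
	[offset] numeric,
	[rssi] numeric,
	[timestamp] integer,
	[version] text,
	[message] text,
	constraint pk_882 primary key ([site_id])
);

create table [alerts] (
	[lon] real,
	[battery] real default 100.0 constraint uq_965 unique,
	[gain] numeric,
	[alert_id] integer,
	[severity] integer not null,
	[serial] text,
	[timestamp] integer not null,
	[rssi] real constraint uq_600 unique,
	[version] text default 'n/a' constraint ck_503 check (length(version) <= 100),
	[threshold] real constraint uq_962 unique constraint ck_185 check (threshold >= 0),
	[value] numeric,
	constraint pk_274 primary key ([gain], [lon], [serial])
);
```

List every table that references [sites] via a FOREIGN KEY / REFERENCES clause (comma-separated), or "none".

No REFERENCES clause anywhere in the schema names sites.

none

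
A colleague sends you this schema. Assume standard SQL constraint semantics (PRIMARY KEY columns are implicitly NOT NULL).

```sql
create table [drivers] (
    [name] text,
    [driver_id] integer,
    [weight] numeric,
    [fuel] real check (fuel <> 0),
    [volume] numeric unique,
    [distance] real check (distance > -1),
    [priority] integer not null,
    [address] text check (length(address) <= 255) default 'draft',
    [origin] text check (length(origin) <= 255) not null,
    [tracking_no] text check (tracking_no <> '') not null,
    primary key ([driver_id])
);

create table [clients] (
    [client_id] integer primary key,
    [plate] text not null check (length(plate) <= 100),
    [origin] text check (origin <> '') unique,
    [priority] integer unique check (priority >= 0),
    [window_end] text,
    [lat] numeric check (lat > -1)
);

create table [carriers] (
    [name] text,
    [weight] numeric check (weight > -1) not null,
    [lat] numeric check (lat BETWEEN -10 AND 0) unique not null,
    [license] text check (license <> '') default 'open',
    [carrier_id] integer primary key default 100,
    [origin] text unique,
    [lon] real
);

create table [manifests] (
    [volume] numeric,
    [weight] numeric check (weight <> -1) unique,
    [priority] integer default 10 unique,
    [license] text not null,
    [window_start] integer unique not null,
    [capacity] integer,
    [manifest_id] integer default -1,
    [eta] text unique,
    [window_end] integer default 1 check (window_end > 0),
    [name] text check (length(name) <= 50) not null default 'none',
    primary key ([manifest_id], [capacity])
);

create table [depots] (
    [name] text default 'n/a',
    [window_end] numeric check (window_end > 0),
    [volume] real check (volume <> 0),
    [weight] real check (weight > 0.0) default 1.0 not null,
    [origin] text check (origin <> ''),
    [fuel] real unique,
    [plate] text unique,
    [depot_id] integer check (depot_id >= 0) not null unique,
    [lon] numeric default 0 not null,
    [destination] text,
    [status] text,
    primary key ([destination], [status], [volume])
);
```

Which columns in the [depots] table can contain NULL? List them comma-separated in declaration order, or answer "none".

- name: DEFAULT only fills an omitted column; an explicit NULL is still allowed → nullable.
- window_end: CHECK does not forbid NULL (a CHECK constraint passes when its expression is NULL) → nullable.
- volume: part of the PRIMARY KEY, which implies NOT NULL → not nullable.
- weight: declared NOT NULL → not nullable.
- origin: CHECK does not forbid NULL (a CHECK constraint passes when its expression is NULL) → nullable.
- fuel: UNIQUE does not imply NOT NULL → nullable.
- plate: UNIQUE does not imply NOT NULL → nullable.
- depot_id: declared NOT NULL → not nullable.
- lon: declared NOT NULL → not nullable.
- destination: part of the PRIMARY KEY, which implies NOT NULL → not nullable.
- status: part of the PRIMARY KEY, which implies NOT NULL → not nullable.

name, window_end, origin, fuel, plate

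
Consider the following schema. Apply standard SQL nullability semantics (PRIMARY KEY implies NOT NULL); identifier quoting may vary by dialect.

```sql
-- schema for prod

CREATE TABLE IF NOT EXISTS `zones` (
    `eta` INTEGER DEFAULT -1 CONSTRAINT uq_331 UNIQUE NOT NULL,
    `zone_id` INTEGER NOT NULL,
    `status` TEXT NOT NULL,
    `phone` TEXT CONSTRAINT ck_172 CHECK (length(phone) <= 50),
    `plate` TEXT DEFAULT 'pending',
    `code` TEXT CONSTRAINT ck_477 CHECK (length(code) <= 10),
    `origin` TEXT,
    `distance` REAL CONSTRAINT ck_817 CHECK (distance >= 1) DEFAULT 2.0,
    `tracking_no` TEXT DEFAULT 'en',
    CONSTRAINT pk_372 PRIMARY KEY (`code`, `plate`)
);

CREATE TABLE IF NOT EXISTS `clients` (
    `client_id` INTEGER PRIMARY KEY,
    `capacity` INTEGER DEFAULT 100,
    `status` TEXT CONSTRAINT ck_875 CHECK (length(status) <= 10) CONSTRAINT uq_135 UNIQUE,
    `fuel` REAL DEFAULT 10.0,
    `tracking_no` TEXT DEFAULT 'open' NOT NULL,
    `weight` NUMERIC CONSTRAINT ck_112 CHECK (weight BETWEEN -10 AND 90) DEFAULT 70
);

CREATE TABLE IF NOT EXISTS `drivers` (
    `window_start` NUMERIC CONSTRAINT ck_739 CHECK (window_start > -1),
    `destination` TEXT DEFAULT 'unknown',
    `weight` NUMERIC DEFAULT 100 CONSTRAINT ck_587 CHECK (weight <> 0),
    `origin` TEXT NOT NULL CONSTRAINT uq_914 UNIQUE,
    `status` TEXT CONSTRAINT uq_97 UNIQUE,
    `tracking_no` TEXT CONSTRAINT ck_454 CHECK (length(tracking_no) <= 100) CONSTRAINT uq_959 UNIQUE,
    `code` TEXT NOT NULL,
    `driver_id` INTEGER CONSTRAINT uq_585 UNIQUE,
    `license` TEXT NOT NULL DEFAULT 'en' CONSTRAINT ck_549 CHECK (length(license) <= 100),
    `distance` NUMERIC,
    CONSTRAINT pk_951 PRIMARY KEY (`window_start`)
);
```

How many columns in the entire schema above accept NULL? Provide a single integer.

14

zones: 4 nullable (phone, origin, distance, tracking_no — PK (code, plate) and explicit NOT NULL columns excluded).
clients: 4 nullable (capacity, status, fuel, weight — PK (client_id) and explicit NOT NULL columns excluded).
drivers: 6 nullable (destination, weight, status, tracking_no, driver_id, distance — PK (window_start) and explicit NOT NULL columns excluded).
Total: 4 + 4 + 6 = 14.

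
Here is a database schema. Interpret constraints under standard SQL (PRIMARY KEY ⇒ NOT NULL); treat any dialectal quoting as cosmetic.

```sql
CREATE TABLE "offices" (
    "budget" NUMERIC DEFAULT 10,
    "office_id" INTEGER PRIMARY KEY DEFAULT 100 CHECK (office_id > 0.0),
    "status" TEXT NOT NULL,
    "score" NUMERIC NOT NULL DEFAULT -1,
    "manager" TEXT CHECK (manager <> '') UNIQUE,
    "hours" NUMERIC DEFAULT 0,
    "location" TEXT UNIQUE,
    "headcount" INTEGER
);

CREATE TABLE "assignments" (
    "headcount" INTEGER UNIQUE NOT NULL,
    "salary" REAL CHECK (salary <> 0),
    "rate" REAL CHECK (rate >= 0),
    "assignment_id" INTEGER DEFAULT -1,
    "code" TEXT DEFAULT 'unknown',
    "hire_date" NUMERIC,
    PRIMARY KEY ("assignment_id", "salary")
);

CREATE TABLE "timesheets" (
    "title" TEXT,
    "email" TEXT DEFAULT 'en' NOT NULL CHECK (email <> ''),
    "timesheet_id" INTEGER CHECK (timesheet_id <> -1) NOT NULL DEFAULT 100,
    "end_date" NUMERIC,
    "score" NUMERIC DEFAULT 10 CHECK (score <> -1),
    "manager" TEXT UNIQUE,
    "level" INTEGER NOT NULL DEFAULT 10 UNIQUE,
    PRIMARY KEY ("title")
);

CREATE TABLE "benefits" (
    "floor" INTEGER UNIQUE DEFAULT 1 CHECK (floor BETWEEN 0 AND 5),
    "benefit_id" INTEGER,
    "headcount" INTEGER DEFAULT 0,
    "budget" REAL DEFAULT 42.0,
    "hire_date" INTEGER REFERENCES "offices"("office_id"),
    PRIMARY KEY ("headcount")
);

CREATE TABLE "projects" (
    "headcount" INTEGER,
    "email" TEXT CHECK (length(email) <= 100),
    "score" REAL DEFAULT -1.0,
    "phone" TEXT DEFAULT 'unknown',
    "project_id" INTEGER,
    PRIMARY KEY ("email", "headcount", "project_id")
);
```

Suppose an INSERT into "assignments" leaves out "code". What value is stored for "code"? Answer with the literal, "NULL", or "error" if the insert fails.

'unknown'

code has an explicit DEFAULT 'unknown'.
When the column is omitted from an INSERT, that default is used.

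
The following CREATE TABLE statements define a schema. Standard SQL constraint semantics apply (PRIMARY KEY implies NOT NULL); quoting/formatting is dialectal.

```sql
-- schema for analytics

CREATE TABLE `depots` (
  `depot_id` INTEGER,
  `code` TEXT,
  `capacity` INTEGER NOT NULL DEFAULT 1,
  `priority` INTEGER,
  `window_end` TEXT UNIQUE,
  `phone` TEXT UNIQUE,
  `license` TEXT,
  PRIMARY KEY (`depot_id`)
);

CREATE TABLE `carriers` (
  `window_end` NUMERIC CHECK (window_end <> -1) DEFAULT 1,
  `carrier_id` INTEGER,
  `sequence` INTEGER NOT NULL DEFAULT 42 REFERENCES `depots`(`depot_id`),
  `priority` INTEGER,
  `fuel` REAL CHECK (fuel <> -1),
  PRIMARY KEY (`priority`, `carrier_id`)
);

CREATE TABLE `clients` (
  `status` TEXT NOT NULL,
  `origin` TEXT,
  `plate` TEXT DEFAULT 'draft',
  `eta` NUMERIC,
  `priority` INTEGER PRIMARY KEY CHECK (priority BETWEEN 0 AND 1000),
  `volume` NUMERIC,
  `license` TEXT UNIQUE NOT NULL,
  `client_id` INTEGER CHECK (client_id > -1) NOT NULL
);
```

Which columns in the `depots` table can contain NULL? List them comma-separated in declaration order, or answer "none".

code, priority, window_end, phone, license

- depot_id: part of the PRIMARY KEY, which implies NOT NULL → not nullable.
- code: no NOT NULL constraint applies → nullable.
- capacity: declared NOT NULL → not nullable.
- priority: no NOT NULL constraint applies → nullable.
- window_end: UNIQUE does not imply NOT NULL → nullable.
- phone: UNIQUE does not imply NOT NULL → nullable.
- license: no NOT NULL constraint applies → nullable.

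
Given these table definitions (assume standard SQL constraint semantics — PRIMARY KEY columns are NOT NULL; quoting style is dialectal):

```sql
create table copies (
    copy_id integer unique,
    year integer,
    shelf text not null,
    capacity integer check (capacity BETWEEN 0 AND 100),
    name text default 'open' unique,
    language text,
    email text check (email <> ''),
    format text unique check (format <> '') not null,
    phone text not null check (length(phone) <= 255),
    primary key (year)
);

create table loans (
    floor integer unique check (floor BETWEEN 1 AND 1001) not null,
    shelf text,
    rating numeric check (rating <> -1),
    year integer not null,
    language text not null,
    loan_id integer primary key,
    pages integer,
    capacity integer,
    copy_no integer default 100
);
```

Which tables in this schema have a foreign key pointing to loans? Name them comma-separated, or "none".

No REFERENCES clause anywhere in the schema names loans.

none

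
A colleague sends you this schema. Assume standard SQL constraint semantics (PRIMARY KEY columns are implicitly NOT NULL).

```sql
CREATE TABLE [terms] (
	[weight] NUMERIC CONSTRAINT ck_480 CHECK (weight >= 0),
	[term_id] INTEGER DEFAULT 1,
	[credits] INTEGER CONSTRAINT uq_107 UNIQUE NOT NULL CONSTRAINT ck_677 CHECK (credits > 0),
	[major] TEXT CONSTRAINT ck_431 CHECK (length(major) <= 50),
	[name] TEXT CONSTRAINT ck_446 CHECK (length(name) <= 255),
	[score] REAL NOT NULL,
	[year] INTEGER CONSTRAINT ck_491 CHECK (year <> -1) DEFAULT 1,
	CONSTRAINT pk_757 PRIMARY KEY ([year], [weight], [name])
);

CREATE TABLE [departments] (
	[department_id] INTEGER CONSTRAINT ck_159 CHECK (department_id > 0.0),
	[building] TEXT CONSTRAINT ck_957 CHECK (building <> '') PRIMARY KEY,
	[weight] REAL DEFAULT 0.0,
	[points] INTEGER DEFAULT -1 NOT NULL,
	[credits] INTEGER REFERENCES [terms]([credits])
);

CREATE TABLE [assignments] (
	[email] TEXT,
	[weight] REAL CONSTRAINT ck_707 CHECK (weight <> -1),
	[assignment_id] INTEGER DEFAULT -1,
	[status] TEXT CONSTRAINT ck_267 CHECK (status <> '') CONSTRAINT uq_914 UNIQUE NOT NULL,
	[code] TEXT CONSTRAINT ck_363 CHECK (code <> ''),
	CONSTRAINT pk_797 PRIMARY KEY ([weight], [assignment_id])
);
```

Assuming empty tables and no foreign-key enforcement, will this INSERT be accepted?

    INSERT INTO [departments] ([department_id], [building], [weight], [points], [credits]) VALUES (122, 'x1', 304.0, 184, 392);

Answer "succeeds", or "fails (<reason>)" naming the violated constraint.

succeeds

NOT NULL columns: building is supplied; points is supplied.
CHECK constraints: 122 satisfies (department_id > 0.0); 'x1' satisfies (building <> '').
No constraint is violated.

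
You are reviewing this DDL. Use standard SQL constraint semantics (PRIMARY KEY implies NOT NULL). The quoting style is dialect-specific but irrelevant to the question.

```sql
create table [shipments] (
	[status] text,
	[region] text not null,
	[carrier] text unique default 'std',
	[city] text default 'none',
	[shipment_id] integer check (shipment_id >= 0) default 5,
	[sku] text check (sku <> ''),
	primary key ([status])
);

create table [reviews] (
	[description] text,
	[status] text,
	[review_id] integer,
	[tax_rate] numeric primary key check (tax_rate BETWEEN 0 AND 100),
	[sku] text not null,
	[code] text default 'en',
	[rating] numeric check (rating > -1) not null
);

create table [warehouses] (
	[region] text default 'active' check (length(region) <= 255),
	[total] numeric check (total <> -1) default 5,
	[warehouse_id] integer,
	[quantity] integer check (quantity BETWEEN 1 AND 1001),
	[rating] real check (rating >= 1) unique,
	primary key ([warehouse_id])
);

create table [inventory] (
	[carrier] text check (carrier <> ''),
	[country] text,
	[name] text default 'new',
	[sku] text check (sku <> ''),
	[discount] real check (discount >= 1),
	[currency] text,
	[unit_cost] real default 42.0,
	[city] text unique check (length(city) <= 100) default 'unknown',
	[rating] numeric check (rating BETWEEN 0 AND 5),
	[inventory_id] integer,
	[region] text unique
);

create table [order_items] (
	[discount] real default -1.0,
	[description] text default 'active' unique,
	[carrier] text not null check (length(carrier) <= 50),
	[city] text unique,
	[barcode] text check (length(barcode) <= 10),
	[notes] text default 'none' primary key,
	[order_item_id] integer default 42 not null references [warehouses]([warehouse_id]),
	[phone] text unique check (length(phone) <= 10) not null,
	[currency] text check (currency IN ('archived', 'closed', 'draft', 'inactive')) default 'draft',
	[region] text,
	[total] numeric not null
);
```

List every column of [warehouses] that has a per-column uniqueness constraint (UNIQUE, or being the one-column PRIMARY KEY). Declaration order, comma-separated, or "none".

warehouse_id, rating

- region: no UNIQUE or single-column PK constraint.
- total: no UNIQUE or single-column PK constraint.
- warehouse_id: single-column PRIMARY KEY → unique.
- quantity: no UNIQUE or single-column PK constraint.
- rating: declared UNIQUE → unique.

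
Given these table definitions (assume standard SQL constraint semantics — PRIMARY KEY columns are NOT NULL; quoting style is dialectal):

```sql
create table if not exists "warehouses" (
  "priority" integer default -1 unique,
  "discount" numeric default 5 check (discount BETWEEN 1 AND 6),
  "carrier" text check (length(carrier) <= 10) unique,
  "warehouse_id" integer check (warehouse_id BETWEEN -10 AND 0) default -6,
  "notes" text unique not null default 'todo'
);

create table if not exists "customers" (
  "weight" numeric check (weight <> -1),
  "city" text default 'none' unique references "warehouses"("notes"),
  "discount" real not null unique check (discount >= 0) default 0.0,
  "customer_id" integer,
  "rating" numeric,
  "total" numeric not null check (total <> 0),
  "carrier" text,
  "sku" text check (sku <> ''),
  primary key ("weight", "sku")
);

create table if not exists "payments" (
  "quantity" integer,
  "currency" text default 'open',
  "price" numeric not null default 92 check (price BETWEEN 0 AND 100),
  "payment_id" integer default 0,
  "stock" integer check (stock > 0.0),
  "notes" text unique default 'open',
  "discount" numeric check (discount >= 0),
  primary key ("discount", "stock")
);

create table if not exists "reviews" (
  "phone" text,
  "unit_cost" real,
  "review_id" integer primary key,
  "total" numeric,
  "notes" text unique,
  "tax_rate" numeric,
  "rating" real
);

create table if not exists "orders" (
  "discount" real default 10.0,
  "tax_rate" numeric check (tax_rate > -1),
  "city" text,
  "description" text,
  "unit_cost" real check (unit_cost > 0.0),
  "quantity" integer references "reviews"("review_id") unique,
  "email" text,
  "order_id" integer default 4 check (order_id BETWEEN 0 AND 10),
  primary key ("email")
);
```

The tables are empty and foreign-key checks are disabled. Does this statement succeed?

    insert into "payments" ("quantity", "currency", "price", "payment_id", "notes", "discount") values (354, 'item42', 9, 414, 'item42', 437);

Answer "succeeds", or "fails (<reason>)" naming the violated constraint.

stock is omitted from the column list and has no DEFAULT, so it would receive NULL.
But stock is part of the PRIMARY KEY (implied NOT NULL).

fails (NOT NULL on stock)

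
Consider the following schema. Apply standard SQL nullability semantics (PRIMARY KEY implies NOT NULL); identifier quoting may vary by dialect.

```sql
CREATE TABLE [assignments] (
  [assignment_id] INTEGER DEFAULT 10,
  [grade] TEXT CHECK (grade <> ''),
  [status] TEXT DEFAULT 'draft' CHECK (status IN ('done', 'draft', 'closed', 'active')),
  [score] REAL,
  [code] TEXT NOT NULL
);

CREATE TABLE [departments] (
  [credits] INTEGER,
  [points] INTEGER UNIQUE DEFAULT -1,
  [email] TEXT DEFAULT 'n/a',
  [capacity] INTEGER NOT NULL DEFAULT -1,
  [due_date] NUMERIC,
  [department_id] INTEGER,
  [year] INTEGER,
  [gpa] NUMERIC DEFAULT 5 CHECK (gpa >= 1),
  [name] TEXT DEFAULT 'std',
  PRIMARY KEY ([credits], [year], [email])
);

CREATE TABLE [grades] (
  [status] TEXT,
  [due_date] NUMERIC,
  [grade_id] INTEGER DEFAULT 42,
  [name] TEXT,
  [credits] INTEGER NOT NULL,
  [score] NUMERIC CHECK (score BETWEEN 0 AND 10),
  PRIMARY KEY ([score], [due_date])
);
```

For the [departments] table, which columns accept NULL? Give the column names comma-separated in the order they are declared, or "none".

points, due_date, department_id, gpa, name

- credits: part of the PRIMARY KEY, which implies NOT NULL → not nullable.
- points: UNIQUE does not imply NOT NULL → nullable.
- email: part of the PRIMARY KEY, which implies NOT NULL → not nullable.
- capacity: declared NOT NULL → not nullable.
- due_date: no NOT NULL constraint applies → nullable.
- department_id: no NOT NULL constraint applies → nullable.
- year: part of the PRIMARY KEY, which implies NOT NULL → not nullable.
- gpa: CHECK does not forbid NULL (a CHECK constraint passes when its expression is NULL) → nullable.
- name: DEFAULT only fills an omitted column; an explicit NULL is still allowed → nullable.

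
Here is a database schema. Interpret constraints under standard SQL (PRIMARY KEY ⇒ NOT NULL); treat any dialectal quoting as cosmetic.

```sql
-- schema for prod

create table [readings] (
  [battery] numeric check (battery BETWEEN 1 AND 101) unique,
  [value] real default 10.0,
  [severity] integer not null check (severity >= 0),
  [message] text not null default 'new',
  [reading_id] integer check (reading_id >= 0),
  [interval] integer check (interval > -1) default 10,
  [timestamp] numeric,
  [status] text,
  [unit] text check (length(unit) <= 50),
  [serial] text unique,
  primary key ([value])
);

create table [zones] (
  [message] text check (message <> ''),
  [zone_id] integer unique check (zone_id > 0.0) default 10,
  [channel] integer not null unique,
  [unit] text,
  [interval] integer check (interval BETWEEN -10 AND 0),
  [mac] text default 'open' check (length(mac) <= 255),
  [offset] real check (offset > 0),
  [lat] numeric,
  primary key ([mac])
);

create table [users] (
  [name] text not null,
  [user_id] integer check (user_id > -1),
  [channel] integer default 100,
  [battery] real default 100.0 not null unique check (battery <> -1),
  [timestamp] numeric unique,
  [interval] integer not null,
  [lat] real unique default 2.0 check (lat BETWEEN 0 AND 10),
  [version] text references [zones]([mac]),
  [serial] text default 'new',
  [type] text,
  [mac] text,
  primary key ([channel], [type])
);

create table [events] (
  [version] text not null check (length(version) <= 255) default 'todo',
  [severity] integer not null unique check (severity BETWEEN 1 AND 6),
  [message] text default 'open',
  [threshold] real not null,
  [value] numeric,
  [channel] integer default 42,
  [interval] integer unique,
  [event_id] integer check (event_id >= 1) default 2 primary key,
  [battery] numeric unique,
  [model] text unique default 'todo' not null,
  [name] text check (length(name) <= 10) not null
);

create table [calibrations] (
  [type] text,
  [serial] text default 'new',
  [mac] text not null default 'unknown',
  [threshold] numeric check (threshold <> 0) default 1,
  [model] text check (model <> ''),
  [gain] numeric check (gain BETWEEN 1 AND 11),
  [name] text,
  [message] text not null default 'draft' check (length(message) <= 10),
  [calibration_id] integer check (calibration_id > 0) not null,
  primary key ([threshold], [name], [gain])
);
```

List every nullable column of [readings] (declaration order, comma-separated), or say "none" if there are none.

battery, reading_id, interval, timestamp, status, unit, serial

- battery: CHECK does not forbid NULL (a CHECK constraint passes when its expression is NULL) → nullable.
- value: part of the PRIMARY KEY, which implies NOT NULL → not nullable.
- severity: declared NOT NULL → not nullable.
- message: declared NOT NULL → not nullable.
- reading_id: CHECK does not forbid NULL (a CHECK constraint passes when its expression is NULL) → nullable.
- interval: CHECK does not forbid NULL (a CHECK constraint passes when its expression is NULL) → nullable.
- timestamp: no NOT NULL constraint applies → nullable.
- status: no NOT NULL constraint applies → nullable.
- unit: CHECK does not forbid NULL (a CHECK constraint passes when its expression is NULL) → nullable.
- serial: UNIQUE does not imply NOT NULL → nullable.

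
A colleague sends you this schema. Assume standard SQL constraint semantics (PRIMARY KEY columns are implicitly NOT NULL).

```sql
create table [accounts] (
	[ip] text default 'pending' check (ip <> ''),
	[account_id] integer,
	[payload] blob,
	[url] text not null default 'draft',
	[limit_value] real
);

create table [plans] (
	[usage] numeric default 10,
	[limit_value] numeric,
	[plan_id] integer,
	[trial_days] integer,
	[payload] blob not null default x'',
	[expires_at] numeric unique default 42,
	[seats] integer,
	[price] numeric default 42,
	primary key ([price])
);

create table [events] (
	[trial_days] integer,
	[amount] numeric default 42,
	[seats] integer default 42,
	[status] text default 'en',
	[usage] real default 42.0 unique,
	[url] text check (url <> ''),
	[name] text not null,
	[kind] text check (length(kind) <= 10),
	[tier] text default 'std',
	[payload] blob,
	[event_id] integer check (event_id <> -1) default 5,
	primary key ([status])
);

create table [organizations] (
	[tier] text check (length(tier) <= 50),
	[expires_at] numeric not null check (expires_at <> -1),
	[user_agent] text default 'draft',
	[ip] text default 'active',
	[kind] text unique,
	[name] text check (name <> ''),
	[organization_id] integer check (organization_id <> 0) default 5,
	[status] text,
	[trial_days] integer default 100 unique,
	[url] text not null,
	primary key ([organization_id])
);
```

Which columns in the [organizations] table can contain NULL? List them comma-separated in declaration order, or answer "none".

tier, user_agent, ip, kind, name, status, trial_days

- tier: CHECK does not forbid NULL (a CHECK constraint passes when its expression is NULL) → nullable.
- expires_at: declared NOT NULL → not nullable.
- user_agent: DEFAULT only fills an omitted column; an explicit NULL is still allowed → nullable.
- ip: DEFAULT only fills an omitted column; an explicit NULL is still allowed → nullable.
- kind: UNIQUE does not imply NOT NULL → nullable.
- name: CHECK does not forbid NULL (a CHECK constraint passes when its expression is NULL) → nullable.
- organization_id: part of the PRIMARY KEY, which implies NOT NULL → not nullable.
- status: no NOT NULL constraint applies → nullable.
- trial_days: UNIQUE does not imply NOT NULL → nullable.
- url: declared NOT NULL → not nullable.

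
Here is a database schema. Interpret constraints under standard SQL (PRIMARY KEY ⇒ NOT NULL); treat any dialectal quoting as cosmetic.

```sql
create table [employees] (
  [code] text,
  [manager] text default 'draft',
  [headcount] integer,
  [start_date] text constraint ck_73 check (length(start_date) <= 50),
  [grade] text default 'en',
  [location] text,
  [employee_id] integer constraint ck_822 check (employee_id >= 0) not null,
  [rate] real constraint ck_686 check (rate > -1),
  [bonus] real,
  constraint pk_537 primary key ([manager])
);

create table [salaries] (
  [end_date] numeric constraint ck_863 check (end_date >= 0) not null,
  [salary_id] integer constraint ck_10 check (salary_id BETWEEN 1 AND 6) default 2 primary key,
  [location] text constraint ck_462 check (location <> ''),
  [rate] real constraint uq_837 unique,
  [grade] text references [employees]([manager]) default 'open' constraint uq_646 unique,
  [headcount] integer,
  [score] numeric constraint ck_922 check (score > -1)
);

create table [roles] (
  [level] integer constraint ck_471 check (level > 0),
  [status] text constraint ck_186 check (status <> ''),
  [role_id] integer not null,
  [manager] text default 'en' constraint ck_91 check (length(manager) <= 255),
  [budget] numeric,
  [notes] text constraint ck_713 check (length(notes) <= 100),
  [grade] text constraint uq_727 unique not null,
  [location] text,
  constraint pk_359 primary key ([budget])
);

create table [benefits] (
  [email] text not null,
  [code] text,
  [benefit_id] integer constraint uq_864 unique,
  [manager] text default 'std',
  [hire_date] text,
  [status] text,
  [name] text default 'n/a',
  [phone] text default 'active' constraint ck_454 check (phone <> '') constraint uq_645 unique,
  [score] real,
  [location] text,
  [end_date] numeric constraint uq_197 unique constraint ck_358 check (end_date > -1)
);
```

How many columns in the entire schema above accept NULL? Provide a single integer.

employees: 7 nullable (code, headcount, start_date, grade, location, rate, bonus — PK (manager) and explicit NOT NULL columns excluded).
salaries: 5 nullable (location, rate, grade, headcount, score — PK (salary_id) and explicit NOT NULL columns excluded).
roles: 5 nullable (level, status, manager, notes, location — PK (budget) and explicit NOT NULL columns excluded).
benefits: 10 nullable (code, benefit_id, manager, hire_date, status, name, phone, score, location, end_date — PK none and explicit NOT NULL columns excluded).
Total: 7 + 5 + 5 + 10 = 27.

27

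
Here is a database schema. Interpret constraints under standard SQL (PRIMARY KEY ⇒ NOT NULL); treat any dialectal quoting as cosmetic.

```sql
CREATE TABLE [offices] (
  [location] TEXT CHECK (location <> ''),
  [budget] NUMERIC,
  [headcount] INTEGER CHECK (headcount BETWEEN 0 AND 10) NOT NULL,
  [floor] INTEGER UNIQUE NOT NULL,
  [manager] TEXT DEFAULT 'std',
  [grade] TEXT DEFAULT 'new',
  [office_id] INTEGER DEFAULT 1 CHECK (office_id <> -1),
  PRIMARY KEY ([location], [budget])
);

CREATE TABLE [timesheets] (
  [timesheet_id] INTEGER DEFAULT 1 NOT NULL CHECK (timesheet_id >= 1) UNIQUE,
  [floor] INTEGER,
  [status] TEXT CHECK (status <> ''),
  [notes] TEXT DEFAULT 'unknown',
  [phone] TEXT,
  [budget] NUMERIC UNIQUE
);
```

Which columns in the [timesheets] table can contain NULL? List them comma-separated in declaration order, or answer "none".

- timesheet_id: declared NOT NULL → not nullable.
- floor: no NOT NULL constraint applies → nullable.
- status: CHECK does not forbid NULL (a CHECK constraint passes when its expression is NULL) → nullable.
- notes: DEFAULT only fills an omitted column; an explicit NULL is still allowed → nullable.
- phone: no NOT NULL constraint applies → nullable.
- budget: UNIQUE does not imply NOT NULL → nullable.

floor, status, notes, phone, budget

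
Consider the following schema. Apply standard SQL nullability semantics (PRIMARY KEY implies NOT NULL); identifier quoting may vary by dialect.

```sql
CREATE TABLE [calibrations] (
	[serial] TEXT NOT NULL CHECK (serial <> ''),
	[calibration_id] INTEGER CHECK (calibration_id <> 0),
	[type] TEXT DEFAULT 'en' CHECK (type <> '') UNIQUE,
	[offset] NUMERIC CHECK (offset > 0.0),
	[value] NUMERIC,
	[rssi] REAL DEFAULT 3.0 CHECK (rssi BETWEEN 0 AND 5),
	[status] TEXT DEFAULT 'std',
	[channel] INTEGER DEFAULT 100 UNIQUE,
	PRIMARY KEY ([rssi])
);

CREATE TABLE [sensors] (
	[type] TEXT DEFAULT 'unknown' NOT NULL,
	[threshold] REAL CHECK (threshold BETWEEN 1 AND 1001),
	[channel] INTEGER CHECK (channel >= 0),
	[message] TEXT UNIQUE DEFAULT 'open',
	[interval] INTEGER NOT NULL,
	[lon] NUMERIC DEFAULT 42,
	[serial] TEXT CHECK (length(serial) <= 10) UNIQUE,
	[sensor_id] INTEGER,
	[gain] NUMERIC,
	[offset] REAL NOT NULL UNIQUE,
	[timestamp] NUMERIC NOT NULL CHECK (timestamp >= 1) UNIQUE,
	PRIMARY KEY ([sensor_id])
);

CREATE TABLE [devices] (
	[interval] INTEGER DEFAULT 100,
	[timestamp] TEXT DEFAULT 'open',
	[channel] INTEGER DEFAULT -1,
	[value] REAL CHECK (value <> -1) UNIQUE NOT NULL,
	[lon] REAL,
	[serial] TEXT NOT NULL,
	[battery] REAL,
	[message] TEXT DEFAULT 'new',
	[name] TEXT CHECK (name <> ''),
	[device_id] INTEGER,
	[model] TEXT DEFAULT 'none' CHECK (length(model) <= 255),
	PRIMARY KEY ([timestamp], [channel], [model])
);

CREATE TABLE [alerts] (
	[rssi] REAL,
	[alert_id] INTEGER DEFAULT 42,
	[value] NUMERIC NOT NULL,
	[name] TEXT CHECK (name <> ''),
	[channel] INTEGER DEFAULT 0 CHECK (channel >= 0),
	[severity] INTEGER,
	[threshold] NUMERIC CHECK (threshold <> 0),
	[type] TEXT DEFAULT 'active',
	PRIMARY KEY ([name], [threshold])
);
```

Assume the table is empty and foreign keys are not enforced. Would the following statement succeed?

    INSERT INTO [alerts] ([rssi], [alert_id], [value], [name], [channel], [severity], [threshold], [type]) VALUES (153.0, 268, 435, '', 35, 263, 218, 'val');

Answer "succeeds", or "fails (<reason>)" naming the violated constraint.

The value '' for name violates CHECK (name <> '').

fails (CHECK on name)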